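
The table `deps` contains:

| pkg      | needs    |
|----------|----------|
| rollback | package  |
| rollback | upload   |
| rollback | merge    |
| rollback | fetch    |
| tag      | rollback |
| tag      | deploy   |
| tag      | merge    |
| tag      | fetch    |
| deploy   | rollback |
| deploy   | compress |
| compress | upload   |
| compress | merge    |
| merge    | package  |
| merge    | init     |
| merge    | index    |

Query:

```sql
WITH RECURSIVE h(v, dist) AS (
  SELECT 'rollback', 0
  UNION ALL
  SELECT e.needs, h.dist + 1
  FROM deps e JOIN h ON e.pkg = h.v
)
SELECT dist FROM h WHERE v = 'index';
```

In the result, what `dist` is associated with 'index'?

2

Base: (rollback, dist=0).
Iteration 1: edges from {rollback} -> (fetch, dist=1), (merge, dist=1), (package, dist=1), (upload, dist=1).
Iteration 2: edges from {fetch,merge,package,upload} -> (index, dist=2), (init, dist=2), (package, dist=2).
Iteration 3: no outgoing edges from {index,init,package}; recursion stops.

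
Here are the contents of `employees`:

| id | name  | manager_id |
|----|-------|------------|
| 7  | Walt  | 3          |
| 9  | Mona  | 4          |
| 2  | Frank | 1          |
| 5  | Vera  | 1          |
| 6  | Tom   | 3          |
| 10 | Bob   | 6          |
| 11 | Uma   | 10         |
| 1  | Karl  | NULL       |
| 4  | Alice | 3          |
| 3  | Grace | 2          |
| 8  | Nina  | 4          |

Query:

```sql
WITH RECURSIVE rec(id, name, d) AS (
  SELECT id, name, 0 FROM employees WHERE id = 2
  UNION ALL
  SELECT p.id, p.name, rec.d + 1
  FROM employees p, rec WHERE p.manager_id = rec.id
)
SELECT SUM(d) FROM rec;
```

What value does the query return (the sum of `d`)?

20

Base: id=2 (Frank) at d 0.
Iteration 1: rows with manager_id in {2} -> Grace (id 3, d 1).
Iteration 2: rows with manager_id in {3} -> Alice (id 4, d 2), Tom (id 6, d 2), Walt (id 7, d 2).
Iteration 3: rows with manager_id in {4,6,7} -> Nina (id 8, d 3), Mona (id 9, d 3), Bob (id 10, d 3).
Iteration 4: rows with manager_id in {8,9,10} -> Uma (id 11, d 4).
Iteration 5: no rows with manager_id in {11}; recursion stops.
SUM(d) = 0 + 1 + 2 + 2 + 2 + 3 + 3 + 3 + 4 = 20.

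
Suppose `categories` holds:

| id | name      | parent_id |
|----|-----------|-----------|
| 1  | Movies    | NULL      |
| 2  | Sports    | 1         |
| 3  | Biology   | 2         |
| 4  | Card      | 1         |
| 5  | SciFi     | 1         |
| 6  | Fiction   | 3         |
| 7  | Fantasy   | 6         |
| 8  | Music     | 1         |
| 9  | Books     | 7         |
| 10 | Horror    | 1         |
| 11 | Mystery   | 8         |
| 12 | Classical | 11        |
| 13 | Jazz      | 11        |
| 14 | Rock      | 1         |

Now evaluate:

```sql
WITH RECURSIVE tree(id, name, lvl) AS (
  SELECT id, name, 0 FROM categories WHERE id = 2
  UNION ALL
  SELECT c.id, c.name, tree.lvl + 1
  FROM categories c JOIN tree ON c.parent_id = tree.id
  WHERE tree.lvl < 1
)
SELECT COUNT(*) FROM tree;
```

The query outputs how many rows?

2

Base: id=2 (Sports) at lvl 0.
Iteration 1: rows with parent_id in {2} -> Biology (id 3, lvl 1).
Iteration 2: lvl < 1 fails for all current rows; recursion stops.
Total rows emitted: 2.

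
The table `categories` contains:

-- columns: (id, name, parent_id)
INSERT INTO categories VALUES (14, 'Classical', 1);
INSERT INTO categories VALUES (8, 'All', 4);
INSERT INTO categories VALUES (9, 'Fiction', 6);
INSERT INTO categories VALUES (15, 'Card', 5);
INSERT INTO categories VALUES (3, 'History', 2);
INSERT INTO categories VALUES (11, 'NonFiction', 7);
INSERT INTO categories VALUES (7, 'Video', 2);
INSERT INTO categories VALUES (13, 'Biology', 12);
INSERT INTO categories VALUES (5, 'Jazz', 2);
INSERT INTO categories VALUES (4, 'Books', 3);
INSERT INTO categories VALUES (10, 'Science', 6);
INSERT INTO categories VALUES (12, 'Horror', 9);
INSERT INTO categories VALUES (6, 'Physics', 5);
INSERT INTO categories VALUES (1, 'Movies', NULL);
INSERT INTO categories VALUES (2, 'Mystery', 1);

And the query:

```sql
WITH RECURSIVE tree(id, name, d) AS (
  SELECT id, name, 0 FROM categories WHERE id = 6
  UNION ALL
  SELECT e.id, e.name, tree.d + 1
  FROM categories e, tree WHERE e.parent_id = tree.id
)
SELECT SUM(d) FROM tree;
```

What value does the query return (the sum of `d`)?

7

Base: id=6 (Physics) at d 0.
Iteration 1: rows with parent_id in {6} -> Fiction (id 9, d 1), Science (id 10, d 1).
Iteration 2: rows with parent_id in {9,10} -> Horror (id 12, d 2).
Iteration 3: rows with parent_id in {12} -> Biology (id 13, d 3).
Iteration 4: no rows with parent_id in {13}; recursion stops.
SUM(d) = 0 + 1 + 1 + 2 + 3 = 7.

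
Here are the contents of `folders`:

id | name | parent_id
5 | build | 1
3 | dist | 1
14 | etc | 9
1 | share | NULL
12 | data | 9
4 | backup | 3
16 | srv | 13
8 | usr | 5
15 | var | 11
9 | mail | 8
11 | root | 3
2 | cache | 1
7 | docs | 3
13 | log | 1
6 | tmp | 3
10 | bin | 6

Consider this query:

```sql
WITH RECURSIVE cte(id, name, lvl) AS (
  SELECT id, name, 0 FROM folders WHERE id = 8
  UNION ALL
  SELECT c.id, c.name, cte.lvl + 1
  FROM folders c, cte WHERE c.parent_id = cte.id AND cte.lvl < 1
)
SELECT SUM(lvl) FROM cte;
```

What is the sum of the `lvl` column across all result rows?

Base: id=8 (usr) at lvl 0.
Iteration 1: rows with parent_id in {8} -> mail (id 9, lvl 1).
Iteration 2: lvl < 1 fails for all current rows; recursion stops.
SUM(lvl) = 0 + 1 = 1.

1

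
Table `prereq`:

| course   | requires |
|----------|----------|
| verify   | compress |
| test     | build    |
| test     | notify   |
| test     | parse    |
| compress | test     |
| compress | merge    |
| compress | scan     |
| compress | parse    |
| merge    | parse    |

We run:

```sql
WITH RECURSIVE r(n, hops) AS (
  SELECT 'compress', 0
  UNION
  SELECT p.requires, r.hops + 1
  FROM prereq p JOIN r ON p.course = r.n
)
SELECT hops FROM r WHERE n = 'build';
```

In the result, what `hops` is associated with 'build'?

2

Base: (compress, hops=0).
Iteration 1: edges from {compress} -> (merge, hops=1), (parse, hops=1), (scan, hops=1), (test, hops=1).
Iteration 2: edges from {merge,parse,scan,test} -> (build, hops=2), (notify, hops=2), (parse, hops=2). [UNION drops 1 duplicate row(s)]
Iteration 3: no outgoing edges from {build,notify,parse}; recursion stops.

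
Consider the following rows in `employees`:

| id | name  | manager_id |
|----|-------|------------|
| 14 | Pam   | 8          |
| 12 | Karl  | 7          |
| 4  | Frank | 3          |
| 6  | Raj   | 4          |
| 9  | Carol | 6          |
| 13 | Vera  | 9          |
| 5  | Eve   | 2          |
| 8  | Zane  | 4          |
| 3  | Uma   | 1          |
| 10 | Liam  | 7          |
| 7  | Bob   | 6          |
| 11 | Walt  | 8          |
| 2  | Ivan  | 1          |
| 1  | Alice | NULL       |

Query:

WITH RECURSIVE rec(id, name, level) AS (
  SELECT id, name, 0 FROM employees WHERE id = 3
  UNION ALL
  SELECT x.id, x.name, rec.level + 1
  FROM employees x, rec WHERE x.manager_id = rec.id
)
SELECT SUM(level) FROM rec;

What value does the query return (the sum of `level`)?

Base: id=3 (Uma) at level 0.
Iteration 1: rows with manager_id in {3} -> Frank (id 4, level 1).
Iteration 2: rows with manager_id in {4} -> Raj (id 6, level 2), Zane (id 8, level 2).
Iteration 3: rows with manager_id in {6,8} -> Bob (id 7, level 3), Carol (id 9, level 3), Walt (id 11, level 3), Pam (id 14, level 3).
Iteration 4: rows with manager_id in {7,9,11,14} -> Liam (id 10, level 4), Karl (id 12, level 4), Vera (id 13, level 4).
Iteration 5: no rows with manager_id in {10,12,13}; recursion stops.
SUM(level) = 0 + 1 + 2 + 2 + 3 + 3 + 3 + 3 + 4 + 4 + 4 = 29.

29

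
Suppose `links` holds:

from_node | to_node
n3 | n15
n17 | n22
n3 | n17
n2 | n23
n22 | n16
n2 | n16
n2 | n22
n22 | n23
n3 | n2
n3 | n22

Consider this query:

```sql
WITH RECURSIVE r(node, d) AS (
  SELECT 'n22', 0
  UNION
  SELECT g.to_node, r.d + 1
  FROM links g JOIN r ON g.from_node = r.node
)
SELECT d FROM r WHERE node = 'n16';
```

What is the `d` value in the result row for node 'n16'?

1

Base: (n22, d=0).
Iteration 1: edges from {n22} -> (n16, d=1), (n23, d=1).
Iteration 2: no outgoing edges from {n16,n23}; recursion stops.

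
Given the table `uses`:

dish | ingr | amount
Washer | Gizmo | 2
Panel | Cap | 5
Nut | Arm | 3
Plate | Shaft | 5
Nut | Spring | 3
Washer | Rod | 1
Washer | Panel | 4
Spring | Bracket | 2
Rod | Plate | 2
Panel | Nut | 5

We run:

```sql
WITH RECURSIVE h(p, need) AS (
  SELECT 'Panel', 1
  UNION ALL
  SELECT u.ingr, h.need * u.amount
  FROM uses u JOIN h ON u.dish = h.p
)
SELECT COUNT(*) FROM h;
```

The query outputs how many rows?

Base: (Panel, need=1).
Iteration 1: components of {Panel} -> Cap = 1*5 = 5, Nut = 1*5 = 5.
Iteration 2: components of {Cap,Nut} -> Arm = 5*3 = 15, Spring = 5*3 = 15.
Iteration 3: components of {Arm,Spring} -> Bracket = 15*2 = 30.
Iteration 4: no further components; recursion stops.
Total rows emitted: 6.

6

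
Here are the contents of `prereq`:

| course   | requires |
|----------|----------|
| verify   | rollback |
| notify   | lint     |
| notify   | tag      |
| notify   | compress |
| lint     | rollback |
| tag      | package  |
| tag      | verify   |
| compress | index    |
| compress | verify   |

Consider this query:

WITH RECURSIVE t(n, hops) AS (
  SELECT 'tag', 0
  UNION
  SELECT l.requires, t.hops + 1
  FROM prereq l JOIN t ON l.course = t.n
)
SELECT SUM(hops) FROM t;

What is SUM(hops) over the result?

4

Base: (tag, hops=0).
Iteration 1: edges from {tag} -> (package, hops=1), (verify, hops=1).
Iteration 2: edges from {package,verify} -> (rollback, hops=2).
Iteration 3: no outgoing edges from {rollback}; recursion stops.
SUM(hops) = 0 + 1 + 1 + 2 = 4.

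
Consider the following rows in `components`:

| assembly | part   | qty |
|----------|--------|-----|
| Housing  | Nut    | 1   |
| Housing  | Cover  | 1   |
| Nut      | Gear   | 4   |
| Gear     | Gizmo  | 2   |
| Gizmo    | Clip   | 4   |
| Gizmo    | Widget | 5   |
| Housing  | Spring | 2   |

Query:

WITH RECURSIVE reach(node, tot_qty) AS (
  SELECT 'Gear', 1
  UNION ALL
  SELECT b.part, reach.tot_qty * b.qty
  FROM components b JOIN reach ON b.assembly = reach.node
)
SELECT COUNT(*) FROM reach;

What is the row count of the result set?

4

Base: (Gear, tot_qty=1).
Iteration 1: components of {Gear} -> Gizmo = 1*2 = 2.
Iteration 2: components of {Gizmo} -> Clip = 2*4 = 8, Widget = 2*5 = 10.
Iteration 3: no further components; recursion stops.
Total rows emitted: 4.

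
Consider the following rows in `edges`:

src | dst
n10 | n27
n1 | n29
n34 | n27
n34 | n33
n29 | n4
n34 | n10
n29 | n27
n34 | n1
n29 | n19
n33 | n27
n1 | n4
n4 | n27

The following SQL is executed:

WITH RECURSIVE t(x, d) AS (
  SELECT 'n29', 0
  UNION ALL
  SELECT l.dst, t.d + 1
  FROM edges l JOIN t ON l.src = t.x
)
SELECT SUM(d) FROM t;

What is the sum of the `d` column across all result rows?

Base: (n29, d=0).
Iteration 1: edges from {n29} -> (n19, d=1), (n27, d=1), (n4, d=1).
Iteration 2: edges from {n19,n27,n4} -> (n27, d=2).
Iteration 3: no outgoing edges from {n27}; recursion stops.
SUM(d) = 0 + 1 + 1 + 1 + 2 = 5.

5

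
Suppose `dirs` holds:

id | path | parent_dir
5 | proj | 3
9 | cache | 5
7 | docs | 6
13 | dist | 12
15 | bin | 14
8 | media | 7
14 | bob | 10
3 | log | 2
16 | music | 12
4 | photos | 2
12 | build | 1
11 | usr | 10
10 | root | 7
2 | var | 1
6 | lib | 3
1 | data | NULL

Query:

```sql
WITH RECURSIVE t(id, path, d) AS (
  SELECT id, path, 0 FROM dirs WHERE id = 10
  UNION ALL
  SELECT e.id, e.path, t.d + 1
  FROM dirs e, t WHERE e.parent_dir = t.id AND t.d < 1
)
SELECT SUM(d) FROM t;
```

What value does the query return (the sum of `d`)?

2

Base: id=10 (root) at d 0.
Iteration 1: rows with parent_dir in {10} -> usr (id 11, d 1), bob (id 14, d 1).
Iteration 2: d < 1 fails for all current rows; recursion stops.
SUM(d) = 0 + 1 + 1 = 2.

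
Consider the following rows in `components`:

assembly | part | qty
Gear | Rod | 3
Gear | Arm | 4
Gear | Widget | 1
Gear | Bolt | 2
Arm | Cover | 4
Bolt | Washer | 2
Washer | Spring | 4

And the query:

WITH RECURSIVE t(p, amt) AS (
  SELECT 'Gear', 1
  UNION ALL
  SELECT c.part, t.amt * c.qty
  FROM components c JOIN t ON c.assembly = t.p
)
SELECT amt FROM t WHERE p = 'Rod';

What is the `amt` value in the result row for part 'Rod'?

Base: (Gear, amt=1).
Iteration 1: components of {Gear} -> Arm = 1*4 = 4, Bolt = 1*2 = 2, Rod = 1*3 = 3, Widget = 1*1 = 1.
Iteration 2: components of {Arm,Bolt,Rod,Widget} -> Cover = 4*4 = 16, Washer = 2*2 = 4.
Iteration 3: components of {Cover,Washer} -> Spring = 4*4 = 16.
Iteration 4: no further components; recursion stops.

3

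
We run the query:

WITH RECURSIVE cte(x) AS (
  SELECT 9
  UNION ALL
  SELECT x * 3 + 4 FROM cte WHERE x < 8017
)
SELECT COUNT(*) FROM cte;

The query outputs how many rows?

Base: x=9.
Iteration 1: 9 < 8017 holds -> x = 9 * 3 + 4 = 31.
Iteration 2: 31 < 8017 holds -> x = 31 * 3 + 4 = 97.
Iteration 3: 97 < 8017 holds -> x = 97 * 3 + 4 = 295.
Iteration 4: 295 < 8017 holds -> x = 295 * 3 + 4 = 889.
Iteration 5: 889 < 8017 holds -> x = 889 * 3 + 4 = 2671.
Iteration 6: 2671 < 8017 holds -> x = 2671 * 3 + 4 = 8017.
Iteration 7: 8017 < 8017 fails; recursion stops.
Total rows emitted: 7.

7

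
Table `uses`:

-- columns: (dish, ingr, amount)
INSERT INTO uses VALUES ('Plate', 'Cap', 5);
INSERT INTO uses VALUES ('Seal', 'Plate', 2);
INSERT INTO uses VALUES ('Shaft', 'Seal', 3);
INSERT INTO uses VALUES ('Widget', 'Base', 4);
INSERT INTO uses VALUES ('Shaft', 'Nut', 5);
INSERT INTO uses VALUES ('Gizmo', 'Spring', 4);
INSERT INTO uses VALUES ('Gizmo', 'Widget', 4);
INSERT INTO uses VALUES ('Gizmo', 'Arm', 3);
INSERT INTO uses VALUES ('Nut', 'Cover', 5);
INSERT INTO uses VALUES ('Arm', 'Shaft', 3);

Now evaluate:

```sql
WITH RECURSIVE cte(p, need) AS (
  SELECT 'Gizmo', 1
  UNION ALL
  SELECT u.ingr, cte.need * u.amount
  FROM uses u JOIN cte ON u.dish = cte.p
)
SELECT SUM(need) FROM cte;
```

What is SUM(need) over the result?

658

Base: (Gizmo, need=1).
Iteration 1: components of {Gizmo} -> Arm = 1*3 = 3, Spring = 1*4 = 4, Widget = 1*4 = 4.
Iteration 2: components of {Arm,Spring,Widget} -> Base = 4*4 = 16, Shaft = 3*3 = 9.
Iteration 3: components of {Base,Shaft} -> Nut = 9*5 = 45, Seal = 9*3 = 27.
Iteration 4: components of {Nut,Seal} -> Cover = 45*5 = 225, Plate = 27*2 = 54.
Iteration 5: components of {Cover,Plate} -> Cap = 54*5 = 270.
Iteration 6: no further components; recursion stops.
SUM(need) = 1 + 4 + 4 + 3 + 16 + 9 + 27 + 45 + 54 + 225 + 270 = 658.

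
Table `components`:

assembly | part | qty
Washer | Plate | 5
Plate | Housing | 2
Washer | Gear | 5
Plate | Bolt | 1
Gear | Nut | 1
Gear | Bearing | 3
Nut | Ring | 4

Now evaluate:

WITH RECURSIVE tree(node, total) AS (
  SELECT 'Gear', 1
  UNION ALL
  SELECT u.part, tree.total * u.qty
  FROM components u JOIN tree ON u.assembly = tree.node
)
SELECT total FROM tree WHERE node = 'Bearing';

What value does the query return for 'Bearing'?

3

Base: (Gear, total=1).
Iteration 1: components of {Gear} -> Bearing = 1*3 = 3, Nut = 1*1 = 1.
Iteration 2: components of {Bearing,Nut} -> Ring = 1*4 = 4.
Iteration 3: no further components; recursion stops.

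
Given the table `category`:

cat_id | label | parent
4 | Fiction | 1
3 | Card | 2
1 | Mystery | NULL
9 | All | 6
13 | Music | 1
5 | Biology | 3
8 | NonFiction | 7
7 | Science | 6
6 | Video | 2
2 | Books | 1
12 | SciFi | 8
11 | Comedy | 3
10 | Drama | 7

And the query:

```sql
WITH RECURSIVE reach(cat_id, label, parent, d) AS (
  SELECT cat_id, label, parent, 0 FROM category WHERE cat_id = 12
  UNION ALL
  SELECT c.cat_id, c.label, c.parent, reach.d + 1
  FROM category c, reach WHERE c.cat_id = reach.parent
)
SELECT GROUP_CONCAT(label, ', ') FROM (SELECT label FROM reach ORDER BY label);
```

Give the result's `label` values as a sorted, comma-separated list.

Books, Mystery, NonFiction, SciFi, Science, Video

Base: cat_id=12 (SciFi), parent=8, d 0.
Iteration 1: join on cat_id=8 -> NonFiction (id 8, parent=7, d 1).
Iteration 2: join on cat_id=7 -> Science (id 7, parent=6, d 2).
Iteration 3: join on cat_id=6 -> Video (id 6, parent=2, d 3).
Iteration 4: join on cat_id=2 -> Books (id 2, parent=1, d 4).
Iteration 5: join on cat_id=1 -> Mystery (id 1, parent=NULL, d 5).
Iteration 6: parent is NULL; no match; recursion stops.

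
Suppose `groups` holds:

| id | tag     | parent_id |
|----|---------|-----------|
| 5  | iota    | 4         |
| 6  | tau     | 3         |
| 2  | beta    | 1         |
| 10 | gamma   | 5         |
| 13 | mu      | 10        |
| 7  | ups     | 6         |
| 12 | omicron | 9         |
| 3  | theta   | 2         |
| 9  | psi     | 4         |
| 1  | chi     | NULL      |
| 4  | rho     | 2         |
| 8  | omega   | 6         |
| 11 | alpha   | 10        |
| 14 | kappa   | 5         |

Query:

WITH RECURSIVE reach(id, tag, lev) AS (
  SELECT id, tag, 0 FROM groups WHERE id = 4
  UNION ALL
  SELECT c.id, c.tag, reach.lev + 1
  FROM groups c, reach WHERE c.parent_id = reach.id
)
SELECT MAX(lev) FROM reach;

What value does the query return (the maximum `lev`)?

Base: id=4 (rho) at lev 0.
Iteration 1: rows with parent_id in {4} -> iota (id 5, lev 1), psi (id 9, lev 1).
Iteration 2: rows with parent_id in {5,9} -> gamma (id 10, lev 2), omicron (id 12, lev 2), kappa (id 14, lev 2).
Iteration 3: rows with parent_id in {10,12,14} -> alpha (id 11, lev 3), mu (id 13, lev 3).
Iteration 4: no rows with parent_id in {11,13}; recursion stops.
lev values: 0, 1, 1, 2, 2, 2, 3, 3; the maximum is 3.

3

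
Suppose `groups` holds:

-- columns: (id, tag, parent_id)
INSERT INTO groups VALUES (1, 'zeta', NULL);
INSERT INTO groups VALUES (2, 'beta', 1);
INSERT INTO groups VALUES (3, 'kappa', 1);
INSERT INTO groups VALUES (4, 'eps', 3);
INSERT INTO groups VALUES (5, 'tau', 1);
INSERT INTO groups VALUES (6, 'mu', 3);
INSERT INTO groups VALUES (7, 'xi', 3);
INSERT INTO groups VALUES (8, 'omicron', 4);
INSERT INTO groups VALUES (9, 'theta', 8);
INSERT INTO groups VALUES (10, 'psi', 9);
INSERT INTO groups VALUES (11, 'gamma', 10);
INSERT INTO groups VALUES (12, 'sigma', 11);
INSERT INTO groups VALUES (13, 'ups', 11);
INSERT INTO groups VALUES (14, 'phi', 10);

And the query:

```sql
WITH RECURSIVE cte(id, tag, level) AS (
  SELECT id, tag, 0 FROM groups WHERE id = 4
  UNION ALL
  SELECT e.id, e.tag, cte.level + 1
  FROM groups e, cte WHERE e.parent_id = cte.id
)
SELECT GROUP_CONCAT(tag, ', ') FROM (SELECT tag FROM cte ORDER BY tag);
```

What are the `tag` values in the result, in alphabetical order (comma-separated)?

eps, gamma, omicron, phi, psi, sigma, theta, ups

Base: id=4 (eps) at level 0.
Iteration 1: rows with parent_id in {4} -> omicron (id 8, level 1).
Iteration 2: rows with parent_id in {8} -> theta (id 9, level 2).
Iteration 3: rows with parent_id in {9} -> psi (id 10, level 3).
Iteration 4: rows with parent_id in {10} -> gamma (id 11, level 4), phi (id 14, level 4).
Iteration 5: rows with parent_id in {11,14} -> sigma (id 12, level 5), ups (id 13, level 5).
Iteration 6: no rows with parent_id in {12,13}; recursion stops.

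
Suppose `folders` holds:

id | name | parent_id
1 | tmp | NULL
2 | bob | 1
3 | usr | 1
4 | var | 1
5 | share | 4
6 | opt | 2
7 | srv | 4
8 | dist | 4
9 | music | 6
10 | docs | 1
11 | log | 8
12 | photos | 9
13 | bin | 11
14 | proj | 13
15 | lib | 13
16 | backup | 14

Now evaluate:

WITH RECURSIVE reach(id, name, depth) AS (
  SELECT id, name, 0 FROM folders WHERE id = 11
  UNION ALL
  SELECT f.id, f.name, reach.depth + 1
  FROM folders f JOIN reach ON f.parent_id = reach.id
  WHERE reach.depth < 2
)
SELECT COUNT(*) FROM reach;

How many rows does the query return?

4

Base: id=11 (log) at depth 0.
Iteration 1: rows with parent_id in {11} -> bin (id 13, depth 1).
Iteration 2: rows with parent_id in {13} -> proj (id 14, depth 2), lib (id 15, depth 2).
Iteration 3: depth < 2 fails for all current rows; recursion stops.
Total rows emitted: 4.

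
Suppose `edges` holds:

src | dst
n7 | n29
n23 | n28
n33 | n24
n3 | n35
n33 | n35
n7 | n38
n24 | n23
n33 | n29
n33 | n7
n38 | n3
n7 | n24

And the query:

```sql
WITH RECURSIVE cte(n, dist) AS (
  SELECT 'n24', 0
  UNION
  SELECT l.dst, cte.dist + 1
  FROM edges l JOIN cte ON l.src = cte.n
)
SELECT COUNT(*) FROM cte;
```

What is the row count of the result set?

Base: (n24, dist=0).
Iteration 1: edges from {n24} -> (n23, dist=1).
Iteration 2: edges from {n23} -> (n28, dist=2).
Iteration 3: no outgoing edges from {n28}; recursion stops.
Total rows emitted: 3.

3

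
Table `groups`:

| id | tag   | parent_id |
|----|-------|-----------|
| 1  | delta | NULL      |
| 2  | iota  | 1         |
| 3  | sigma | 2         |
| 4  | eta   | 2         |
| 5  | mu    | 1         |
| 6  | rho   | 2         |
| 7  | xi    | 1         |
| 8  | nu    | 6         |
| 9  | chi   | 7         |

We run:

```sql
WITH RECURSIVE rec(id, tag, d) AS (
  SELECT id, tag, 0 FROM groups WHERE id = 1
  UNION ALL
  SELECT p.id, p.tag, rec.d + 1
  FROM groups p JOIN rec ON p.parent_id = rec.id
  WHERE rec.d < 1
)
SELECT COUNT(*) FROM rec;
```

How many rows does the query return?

4

Base: id=1 (delta) at d 0.
Iteration 1: rows with parent_id in {1} -> iota (id 2, d 1), mu (id 5, d 1), xi (id 7, d 1).
Iteration 2: d < 1 fails for all current rows; recursion stops.
Total rows emitted: 4.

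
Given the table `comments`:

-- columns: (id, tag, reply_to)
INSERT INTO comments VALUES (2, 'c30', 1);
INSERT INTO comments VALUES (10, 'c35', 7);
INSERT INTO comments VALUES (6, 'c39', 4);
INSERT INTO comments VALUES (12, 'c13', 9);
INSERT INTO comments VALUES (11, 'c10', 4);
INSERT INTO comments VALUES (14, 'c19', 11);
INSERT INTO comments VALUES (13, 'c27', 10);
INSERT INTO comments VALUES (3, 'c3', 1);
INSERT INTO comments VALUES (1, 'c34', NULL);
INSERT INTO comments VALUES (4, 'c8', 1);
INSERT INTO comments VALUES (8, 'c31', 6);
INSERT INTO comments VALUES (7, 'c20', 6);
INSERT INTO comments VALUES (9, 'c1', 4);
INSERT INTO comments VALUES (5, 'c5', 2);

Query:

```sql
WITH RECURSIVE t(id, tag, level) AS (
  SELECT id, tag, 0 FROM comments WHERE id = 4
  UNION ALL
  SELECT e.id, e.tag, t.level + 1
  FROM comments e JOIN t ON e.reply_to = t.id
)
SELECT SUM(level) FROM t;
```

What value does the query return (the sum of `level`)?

18

Base: id=4 (c8) at level 0.
Iteration 1: rows with reply_to in {4} -> c39 (id 6, level 1), c1 (id 9, level 1), c10 (id 11, level 1).
Iteration 2: rows with reply_to in {6,9,11} -> c20 (id 7, level 2), c31 (id 8, level 2), c13 (id 12, level 2), c19 (id 14, level 2).
Iteration 3: rows with reply_to in {7,8,12,14} -> c35 (id 10, level 3).
Iteration 4: rows with reply_to in {10} -> c27 (id 13, level 4).
Iteration 5: no rows with reply_to in {13}; recursion stops.
SUM(level) = 0 + 1 + 1 + 1 + 2 + 2 + 2 + 2 + 3 + 4 = 18.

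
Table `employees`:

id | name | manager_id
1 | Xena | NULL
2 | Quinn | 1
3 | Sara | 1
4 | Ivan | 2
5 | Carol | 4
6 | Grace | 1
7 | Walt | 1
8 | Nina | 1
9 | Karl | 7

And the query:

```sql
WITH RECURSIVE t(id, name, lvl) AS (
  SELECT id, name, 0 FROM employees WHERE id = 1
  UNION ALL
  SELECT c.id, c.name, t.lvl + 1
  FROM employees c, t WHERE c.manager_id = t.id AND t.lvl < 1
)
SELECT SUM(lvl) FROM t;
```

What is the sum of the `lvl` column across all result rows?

5

Base: id=1 (Xena) at lvl 0.
Iteration 1: rows with manager_id in {1} -> Quinn (id 2, lvl 1), Sara (id 3, lvl 1), Grace (id 6, lvl 1), Walt (id 7, lvl 1), Nina (id 8, lvl 1).
Iteration 2: lvl < 1 fails for all current rows; recursion stops.
SUM(lvl) = 0 + 1 + 1 + 1 + 1 + 1 = 5.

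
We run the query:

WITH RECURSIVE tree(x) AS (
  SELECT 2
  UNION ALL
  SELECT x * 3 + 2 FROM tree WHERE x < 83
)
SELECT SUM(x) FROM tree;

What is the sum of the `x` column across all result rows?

Base: x=2.
Iteration 1: 2 < 83 holds -> x = 2 * 3 + 2 = 8.
Iteration 2: 8 < 83 holds -> x = 8 * 3 + 2 = 26.
Iteration 3: 26 < 83 holds -> x = 26 * 3 + 2 = 80.
Iteration 4: 80 < 83 holds -> x = 80 * 3 + 2 = 242.
Iteration 5: 242 < 83 fails; recursion stops.
SUM(x) = 2 + 8 + 26 + 80 + 242 = 358.

358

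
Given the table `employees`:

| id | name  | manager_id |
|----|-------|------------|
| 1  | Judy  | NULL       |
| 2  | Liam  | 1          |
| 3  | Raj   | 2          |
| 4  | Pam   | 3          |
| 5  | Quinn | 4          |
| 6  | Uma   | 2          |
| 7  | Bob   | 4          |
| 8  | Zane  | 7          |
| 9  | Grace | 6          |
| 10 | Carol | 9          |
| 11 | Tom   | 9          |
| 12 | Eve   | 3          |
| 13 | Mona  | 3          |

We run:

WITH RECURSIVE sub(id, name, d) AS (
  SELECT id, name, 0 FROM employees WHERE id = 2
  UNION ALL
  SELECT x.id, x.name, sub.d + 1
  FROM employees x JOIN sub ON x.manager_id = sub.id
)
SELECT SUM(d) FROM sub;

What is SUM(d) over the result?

Base: id=2 (Liam) at d 0.
Iteration 1: rows with manager_id in {2} -> Raj (id 3, d 1), Uma (id 6, d 1).
Iteration 2: rows with manager_id in {3,6} -> Pam (id 4, d 2), Grace (id 9, d 2), Eve (id 12, d 2), Mona (id 13, d 2).
Iteration 3: rows with manager_id in {4,9,12,13} -> Quinn (id 5, d 3), Bob (id 7, d 3), Carol (id 10, d 3), Tom (id 11, d 3).
Iteration 4: rows with manager_id in {5,7,10,11} -> Zane (id 8, d 4).
Iteration 5: no rows with manager_id in {8}; recursion stops.
SUM(d) = 0 + 1 + 1 + 2 + 2 + 2 + 2 + 3 + 3 + 3 + 3 + 4 = 26.

26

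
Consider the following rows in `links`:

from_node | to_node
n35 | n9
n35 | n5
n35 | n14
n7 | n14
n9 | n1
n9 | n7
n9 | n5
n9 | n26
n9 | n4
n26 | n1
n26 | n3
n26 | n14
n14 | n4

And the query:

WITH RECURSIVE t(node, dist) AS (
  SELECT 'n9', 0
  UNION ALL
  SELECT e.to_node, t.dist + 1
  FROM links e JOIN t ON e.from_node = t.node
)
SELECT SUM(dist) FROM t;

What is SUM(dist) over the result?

19

Base: (n9, dist=0).
Iteration 1: edges from {n9} -> (n1, dist=1), (n26, dist=1), (n4, dist=1), (n5, dist=1), (n7, dist=1).
Iteration 2: edges from {n1,n26,n4,n5,n7} -> (n1, dist=2), (n14, dist=2) x2, (n3, dist=2). [UNION ALL keeps all 4 new rows, including repeats]
Iteration 3: edges from {n1,n14,n3} -> (n4, dist=3) x2. [UNION ALL keeps all 2 new rows, including repeats]
Iteration 4: no outgoing edges from {n4}; recursion stops.
SUM(dist) = 0 + 1 + 1 + 1 + 1 + 1 + 2 + 2 + 2 + 2 + 3 + 3 = 19.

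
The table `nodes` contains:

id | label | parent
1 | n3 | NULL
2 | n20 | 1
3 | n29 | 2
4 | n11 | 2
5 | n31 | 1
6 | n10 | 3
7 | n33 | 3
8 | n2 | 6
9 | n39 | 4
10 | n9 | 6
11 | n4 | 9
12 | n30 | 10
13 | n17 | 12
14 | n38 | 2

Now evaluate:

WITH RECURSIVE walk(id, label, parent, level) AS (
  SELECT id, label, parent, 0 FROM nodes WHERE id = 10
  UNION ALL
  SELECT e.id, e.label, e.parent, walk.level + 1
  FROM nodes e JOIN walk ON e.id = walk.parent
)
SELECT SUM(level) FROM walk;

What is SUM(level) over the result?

Base: id=10 (n9), parent=6, level 0.
Iteration 1: join on id=6 -> n10 (id 6, parent=3, level 1).
Iteration 2: join on id=3 -> n29 (id 3, parent=2, level 2).
Iteration 3: join on id=2 -> n20 (id 2, parent=1, level 3).
Iteration 4: join on id=1 -> n3 (id 1, parent=NULL, level 4).
Iteration 5: parent is NULL; no match; recursion stops.
SUM(level) = 0 + 1 + 2 + 3 + 4 = 10.

10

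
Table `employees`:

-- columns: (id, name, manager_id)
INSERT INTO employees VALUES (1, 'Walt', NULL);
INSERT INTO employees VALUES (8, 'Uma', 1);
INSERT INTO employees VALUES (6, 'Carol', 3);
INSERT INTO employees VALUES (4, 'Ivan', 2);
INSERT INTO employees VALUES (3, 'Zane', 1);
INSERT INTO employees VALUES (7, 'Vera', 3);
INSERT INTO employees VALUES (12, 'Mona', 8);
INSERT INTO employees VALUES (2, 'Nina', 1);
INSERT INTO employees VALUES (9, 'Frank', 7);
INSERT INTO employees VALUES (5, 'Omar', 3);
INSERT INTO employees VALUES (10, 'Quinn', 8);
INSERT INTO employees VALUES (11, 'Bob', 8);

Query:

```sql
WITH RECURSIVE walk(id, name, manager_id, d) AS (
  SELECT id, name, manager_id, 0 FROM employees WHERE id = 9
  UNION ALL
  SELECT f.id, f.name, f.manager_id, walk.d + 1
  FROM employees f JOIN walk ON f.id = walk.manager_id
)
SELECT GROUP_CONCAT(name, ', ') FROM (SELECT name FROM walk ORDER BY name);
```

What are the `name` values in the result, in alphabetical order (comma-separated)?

Frank, Vera, Walt, Zane

Base: id=9 (Frank), manager_id=7, d 0.
Iteration 1: join on id=7 -> Vera (id 7, manager_id=3, d 1).
Iteration 2: join on id=3 -> Zane (id 3, manager_id=1, d 2).
Iteration 3: join on id=1 -> Walt (id 1, manager_id=NULL, d 3).
Iteration 4: manager_id is NULL; no match; recursion stops.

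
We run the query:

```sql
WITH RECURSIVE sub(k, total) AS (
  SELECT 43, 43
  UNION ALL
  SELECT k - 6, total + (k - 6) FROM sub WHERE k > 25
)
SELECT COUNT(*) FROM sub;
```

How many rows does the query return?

4

Base: k=43, total=43.
Iteration 1: 43 > 25 holds -> k = 43 - 6 = 37, total = 43 + 37 = 80.
Iteration 2: 37 > 25 holds -> k = 37 - 6 = 31, total = 80 + 31 = 111.
Iteration 3: 31 > 25 holds -> k = 31 - 6 = 25, total = 111 + 25 = 136.
Iteration 4: 25 > 25 fails; recursion stops.
Total rows emitted: 4.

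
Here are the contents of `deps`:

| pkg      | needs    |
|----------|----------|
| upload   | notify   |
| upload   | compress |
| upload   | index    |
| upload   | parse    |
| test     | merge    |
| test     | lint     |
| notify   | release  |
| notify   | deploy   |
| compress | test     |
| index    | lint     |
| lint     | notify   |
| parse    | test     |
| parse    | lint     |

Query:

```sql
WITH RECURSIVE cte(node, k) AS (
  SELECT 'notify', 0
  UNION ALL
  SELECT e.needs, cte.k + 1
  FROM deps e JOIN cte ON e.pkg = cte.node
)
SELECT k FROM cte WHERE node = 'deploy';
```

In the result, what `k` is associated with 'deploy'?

Base: (notify, k=0).
Iteration 1: edges from {notify} -> (deploy, k=1), (release, k=1).
Iteration 2: no outgoing edges from {deploy,release}; recursion stops.

1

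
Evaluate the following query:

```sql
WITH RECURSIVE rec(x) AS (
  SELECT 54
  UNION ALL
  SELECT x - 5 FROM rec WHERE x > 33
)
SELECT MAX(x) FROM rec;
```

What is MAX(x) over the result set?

54

Base: x=54.
Iteration 1: 54 > 33 holds -> x = 54 - 5 = 49.
Iteration 2: 49 > 33 holds -> x = 49 - 5 = 44.
Iteration 3: 44 > 33 holds -> x = 44 - 5 = 39.
Iteration 4: 39 > 33 holds -> x = 39 - 5 = 34.
Iteration 5: 34 > 33 holds -> x = 34 - 5 = 29.
Iteration 6: 29 > 33 fails; recursion stops.
x values: 54, 49, 44, 39, 34, 29; the maximum is 54.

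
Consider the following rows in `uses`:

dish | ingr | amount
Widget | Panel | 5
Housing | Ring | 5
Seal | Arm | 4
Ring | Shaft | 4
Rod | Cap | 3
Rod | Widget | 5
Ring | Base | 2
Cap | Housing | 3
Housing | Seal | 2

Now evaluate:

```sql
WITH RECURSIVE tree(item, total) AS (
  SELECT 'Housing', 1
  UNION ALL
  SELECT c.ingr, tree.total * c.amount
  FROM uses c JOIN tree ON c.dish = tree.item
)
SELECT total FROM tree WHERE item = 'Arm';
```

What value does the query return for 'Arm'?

8

Base: (Housing, total=1).
Iteration 1: components of {Housing} -> Ring = 1*5 = 5, Seal = 1*2 = 2.
Iteration 2: components of {Ring,Seal} -> Arm = 2*4 = 8, Base = 5*2 = 10, Shaft = 5*4 = 20.
Iteration 3: no further components; recursion stops.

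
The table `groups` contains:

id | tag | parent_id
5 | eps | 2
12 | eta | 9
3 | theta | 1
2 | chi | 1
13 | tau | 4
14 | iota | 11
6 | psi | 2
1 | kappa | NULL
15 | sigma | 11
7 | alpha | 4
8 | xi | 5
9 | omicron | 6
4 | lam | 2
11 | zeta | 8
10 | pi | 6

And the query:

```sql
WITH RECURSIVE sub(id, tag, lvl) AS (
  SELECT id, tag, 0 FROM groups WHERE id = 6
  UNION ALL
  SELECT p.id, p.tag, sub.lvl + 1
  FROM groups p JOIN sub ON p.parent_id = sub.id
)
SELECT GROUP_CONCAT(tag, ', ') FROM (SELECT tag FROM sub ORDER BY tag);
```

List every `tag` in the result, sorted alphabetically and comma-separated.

Base: id=6 (psi) at lvl 0.
Iteration 1: rows with parent_id in {6} -> omicron (id 9, lvl 1), pi (id 10, lvl 1).
Iteration 2: rows with parent_id in {9,10} -> eta (id 12, lvl 2).
Iteration 3: no rows with parent_id in {12}; recursion stops.

eta, omicron, pi, psi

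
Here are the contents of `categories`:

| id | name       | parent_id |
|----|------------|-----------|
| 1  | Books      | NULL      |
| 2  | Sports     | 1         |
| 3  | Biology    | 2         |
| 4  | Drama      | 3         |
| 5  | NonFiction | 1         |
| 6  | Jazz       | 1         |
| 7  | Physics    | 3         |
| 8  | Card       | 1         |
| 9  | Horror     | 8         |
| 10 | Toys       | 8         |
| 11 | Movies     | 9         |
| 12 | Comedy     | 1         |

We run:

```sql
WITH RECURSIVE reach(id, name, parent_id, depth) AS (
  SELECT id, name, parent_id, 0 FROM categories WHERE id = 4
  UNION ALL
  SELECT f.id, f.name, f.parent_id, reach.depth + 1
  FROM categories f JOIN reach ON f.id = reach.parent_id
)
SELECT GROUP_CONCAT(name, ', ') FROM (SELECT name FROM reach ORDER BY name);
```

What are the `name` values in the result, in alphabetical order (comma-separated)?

Base: id=4 (Drama), parent_id=3, depth 0.
Iteration 1: join on id=3 -> Biology (id 3, parent_id=2, depth 1).
Iteration 2: join on id=2 -> Sports (id 2, parent_id=1, depth 2).
Iteration 3: join on id=1 -> Books (id 1, parent_id=NULL, depth 3).
Iteration 4: parent_id is NULL; no match; recursion stops.

Biology, Books, Drama, Sports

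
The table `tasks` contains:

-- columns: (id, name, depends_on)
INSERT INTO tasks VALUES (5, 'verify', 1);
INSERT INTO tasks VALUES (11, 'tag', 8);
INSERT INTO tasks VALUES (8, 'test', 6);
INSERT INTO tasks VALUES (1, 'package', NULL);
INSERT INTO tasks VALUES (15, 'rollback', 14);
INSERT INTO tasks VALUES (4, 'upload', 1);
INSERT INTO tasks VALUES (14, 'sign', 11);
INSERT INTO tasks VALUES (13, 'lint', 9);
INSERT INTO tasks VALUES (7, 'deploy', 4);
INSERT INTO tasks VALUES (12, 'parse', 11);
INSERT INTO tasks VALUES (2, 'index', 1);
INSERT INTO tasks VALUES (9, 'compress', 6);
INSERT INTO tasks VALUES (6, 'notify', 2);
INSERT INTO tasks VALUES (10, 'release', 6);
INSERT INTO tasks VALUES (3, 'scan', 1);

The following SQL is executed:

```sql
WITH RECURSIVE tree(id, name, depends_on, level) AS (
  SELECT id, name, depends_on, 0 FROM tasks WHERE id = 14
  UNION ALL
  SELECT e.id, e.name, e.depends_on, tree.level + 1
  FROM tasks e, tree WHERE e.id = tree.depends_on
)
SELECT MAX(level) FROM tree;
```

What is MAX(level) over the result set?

Base: id=14 (sign), depends_on=11, level 0.
Iteration 1: join on id=11 -> tag (id 11, depends_on=8, level 1).
Iteration 2: join on id=8 -> test (id 8, depends_on=6, level 2).
Iteration 3: join on id=6 -> notify (id 6, depends_on=2, level 3).
Iteration 4: join on id=2 -> index (id 2, depends_on=1, level 4).
Iteration 5: join on id=1 -> package (id 1, depends_on=NULL, level 5).
Iteration 6: depends_on is NULL; no match; recursion stops.
level values: 0, 1, 2, 3, 4, 5; the maximum is 5.

5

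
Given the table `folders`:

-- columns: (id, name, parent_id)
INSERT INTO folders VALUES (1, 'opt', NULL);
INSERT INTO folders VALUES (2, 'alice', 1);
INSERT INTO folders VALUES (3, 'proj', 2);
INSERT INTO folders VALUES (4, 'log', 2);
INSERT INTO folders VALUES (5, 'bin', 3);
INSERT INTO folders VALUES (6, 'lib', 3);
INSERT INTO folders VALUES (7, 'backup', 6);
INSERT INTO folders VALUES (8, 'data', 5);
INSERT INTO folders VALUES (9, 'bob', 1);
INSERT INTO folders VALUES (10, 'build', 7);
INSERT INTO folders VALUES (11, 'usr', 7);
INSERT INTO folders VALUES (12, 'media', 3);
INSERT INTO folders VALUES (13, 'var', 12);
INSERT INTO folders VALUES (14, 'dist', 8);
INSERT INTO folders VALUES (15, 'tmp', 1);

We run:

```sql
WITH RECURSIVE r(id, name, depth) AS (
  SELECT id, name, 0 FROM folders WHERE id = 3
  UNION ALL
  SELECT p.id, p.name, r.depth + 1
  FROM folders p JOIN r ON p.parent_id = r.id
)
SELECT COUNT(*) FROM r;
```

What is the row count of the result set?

Base: id=3 (proj) at depth 0.
Iteration 1: rows with parent_id in {3} -> bin (id 5, depth 1), lib (id 6, depth 1), media (id 12, depth 1).
Iteration 2: rows with parent_id in {5,6,12} -> backup (id 7, depth 2), data (id 8, depth 2), var (id 13, depth 2).
Iteration 3: rows with parent_id in {7,8,13} -> build (id 10, depth 3), usr (id 11, depth 3), dist (id 14, depth 3).
Iteration 4: no rows with parent_id in {10,11,14}; recursion stops.
Total rows emitted: 10.

10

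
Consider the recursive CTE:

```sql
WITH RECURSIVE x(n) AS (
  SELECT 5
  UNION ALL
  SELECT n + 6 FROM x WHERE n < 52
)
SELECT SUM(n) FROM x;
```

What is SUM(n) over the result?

Base: n=5.
Iteration 1: 5 < 52 holds -> n = 5 + 6 = 11.
Iteration 2: 11 < 52 holds -> n = 11 + 6 = 17.
Iteration 3: 17 < 52 holds -> n = 17 + 6 = 23.
Iteration 4: 23 < 52 holds -> n = 23 + 6 = 29.
Iteration 5: 29 < 52 holds -> n = 29 + 6 = 35.
Iteration 6: 35 < 52 holds -> n = 35 + 6 = 41.
Iteration 7: 41 < 52 holds -> n = 41 + 6 = 47.
Iteration 8: 47 < 52 holds -> n = 47 + 6 = 53.
Iteration 9: 53 < 52 fails; recursion stops.
SUM(n) = 5 + 11 + 17 + 23 + 29 + 35 + 41 + 47 + 53 = 261.

261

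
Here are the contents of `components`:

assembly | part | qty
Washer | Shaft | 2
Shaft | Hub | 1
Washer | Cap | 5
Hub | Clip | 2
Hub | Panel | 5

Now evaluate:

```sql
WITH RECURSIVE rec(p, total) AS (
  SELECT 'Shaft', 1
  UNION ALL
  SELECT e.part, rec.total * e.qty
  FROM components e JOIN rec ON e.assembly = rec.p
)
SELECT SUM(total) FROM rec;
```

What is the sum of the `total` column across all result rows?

9

Base: (Shaft, total=1).
Iteration 1: components of {Shaft} -> Hub = 1*1 = 1.
Iteration 2: components of {Hub} -> Clip = 1*2 = 2, Panel = 1*5 = 5.
Iteration 3: no further components; recursion stops.
SUM(total) = 1 + 1 + 2 + 5 = 9.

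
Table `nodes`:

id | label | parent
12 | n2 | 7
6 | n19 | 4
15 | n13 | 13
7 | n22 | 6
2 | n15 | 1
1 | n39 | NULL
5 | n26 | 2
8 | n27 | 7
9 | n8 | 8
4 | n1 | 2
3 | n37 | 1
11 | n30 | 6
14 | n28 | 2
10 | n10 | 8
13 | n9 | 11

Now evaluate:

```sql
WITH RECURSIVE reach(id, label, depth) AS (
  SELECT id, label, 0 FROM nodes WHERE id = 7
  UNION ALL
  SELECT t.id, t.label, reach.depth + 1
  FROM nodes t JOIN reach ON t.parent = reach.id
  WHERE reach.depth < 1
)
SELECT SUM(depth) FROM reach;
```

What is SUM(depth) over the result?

2

Base: id=7 (n22) at depth 0.
Iteration 1: rows with parent in {7} -> n27 (id 8, depth 1), n2 (id 12, depth 1).
Iteration 2: depth < 1 fails for all current rows; recursion stops.
SUM(depth) = 0 + 1 + 1 = 2.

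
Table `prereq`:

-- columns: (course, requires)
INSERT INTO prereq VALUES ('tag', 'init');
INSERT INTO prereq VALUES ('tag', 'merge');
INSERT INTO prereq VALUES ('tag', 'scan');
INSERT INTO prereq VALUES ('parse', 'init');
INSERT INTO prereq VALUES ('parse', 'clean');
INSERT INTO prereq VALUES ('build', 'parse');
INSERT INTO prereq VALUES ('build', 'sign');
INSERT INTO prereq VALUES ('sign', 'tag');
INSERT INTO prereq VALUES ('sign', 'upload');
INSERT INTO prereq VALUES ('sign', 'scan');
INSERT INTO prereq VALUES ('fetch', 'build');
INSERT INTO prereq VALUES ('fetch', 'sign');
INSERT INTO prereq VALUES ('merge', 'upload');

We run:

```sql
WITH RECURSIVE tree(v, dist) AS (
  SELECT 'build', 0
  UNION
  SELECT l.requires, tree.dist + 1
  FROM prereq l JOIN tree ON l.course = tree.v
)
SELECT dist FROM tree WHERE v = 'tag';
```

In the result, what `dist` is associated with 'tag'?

Base: (build, dist=0).
Iteration 1: edges from {build} -> (parse, dist=1), (sign, dist=1).
Iteration 2: edges from {parse,sign} -> (clean, dist=2), (init, dist=2), (scan, dist=2), (tag, dist=2), (upload, dist=2).
Iteration 3: edges from {clean,init,scan,tag,upload} -> (init, dist=3), (merge, dist=3), (scan, dist=3).
Iteration 4: edges from {init,merge,scan} -> (upload, dist=4).
Iteration 5: no outgoing edges from {upload}; recursion stops.

2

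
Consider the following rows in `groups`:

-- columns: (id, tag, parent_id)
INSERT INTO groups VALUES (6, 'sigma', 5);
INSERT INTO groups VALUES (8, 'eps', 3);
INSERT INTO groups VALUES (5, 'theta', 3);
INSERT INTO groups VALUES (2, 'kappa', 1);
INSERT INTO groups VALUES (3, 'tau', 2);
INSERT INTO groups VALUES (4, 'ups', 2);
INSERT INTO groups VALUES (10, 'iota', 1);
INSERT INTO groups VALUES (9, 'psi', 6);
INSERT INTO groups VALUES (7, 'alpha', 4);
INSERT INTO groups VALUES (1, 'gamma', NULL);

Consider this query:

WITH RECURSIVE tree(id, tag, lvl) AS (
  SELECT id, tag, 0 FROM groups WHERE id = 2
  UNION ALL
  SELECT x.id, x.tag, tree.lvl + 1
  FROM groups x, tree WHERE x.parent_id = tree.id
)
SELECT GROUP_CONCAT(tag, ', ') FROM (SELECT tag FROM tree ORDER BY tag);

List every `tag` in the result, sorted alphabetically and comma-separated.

alpha, eps, kappa, psi, sigma, tau, theta, ups

Base: id=2 (kappa) at lvl 0.
Iteration 1: rows with parent_id in {2} -> tau (id 3, lvl 1), ups (id 4, lvl 1).
Iteration 2: rows with parent_id in {3,4} -> theta (id 5, lvl 2), alpha (id 7, lvl 2), eps (id 8, lvl 2).
Iteration 3: rows with parent_id in {5,7,8} -> sigma (id 6, lvl 3).
Iteration 4: rows with parent_id in {6} -> psi (id 9, lvl 4).
Iteration 5: no rows with parent_id in {9}; recursion stops.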